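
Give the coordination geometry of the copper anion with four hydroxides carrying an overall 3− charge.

Each hydroxide is −1; balancing the −3 overall charge requires Cu(I).
Cu sits in group 11, so the d-electron count is 11 − 1 = 10.
Coordination number: 4.
A d¹⁰ ion has no crystal-field stabilisation preference between square planar and tetrahedral, so four ligands adopt the sterically favoured tetrahedral geometry.

tetrahedral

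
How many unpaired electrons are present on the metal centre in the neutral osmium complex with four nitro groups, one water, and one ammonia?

Each nitro (N-bound nitrite) is −1; water is neutral; ammonia is neutral; balancing the 0 overall charge requires Os(IV).
Osmium is a group-8 element; Os(IV) is therefore d⁴.
The spin state decides the count: a 5d ion has a large Δₒ and is invariably low-spin.
An octahedral low-spin d⁴ ion is t₂g⁴e_g⁰, giving 2 unpaired electrons.

2 unpaired electrons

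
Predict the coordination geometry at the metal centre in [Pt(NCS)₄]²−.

square planar

Ligand charges: each isothiocyanate is −1. With an overall charge of −2 the platinum centre must be in the +2 oxidation state.
Pt sits in group 10, so the d-electron count is 10 − 2 = 8.
With 4 monodentate ligands the coordination number is 4.
A 5d d⁸ ion has a large crystal-field splitting; square planar leaves the high-energy d_{x²−y²} orbital empty and maximises CFSE.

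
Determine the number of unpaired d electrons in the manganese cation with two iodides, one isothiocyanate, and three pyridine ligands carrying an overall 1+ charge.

Summing ligand charges against the +1 overall charge gives an oxidation state of +4 for manganese.
Manganese is a group-7 element; Mn(IV) is therefore d³.
In an octahedral field the d³ configuration is t₂g³e_g⁰ (only one arrangement possible), giving 3 unpaired electrons.

3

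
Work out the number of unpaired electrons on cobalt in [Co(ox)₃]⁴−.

3 unpaired electrons

Each oxalate is −2; balancing the −4 overall charge requires Co(II).
Cobalt is a group-9 element; Co(II) is therefore d⁷.
Counting donor atoms: 3×oxalate (bidentate) → 6 donors. Coordination number = 6.
The spin state decides the count: Oxalate is a weak-field ligand for a first-row metal, so the complex is high-spin.
An octahedral high-spin d⁷ ion is t₂g⁵e_g², giving 3 unpaired electrons.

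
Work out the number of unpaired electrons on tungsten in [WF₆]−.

Summing ligand charges against the −1 overall charge gives an oxidation state of +5 for tungsten.
W sits in group 6, so the d-electron count is 6 − 5 = 1.
In an octahedral field the d¹ configuration is t₂g¹e_g⁰ (only one arrangement possible), giving 1 unpaired electron.

1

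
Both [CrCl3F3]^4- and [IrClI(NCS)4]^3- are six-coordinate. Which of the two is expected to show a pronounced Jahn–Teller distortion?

[CrCl3F3]^4-: Each chloride is −1; each fluoride is −1; balancing the −4 overall charge requires Cr(II). Group 6 minus oxidation state 2 gives a d⁴ configuration. Chloride and fluoride are weak-field ligands for a first-row metal, so the complex is high-spin. The t₂g³e_g¹ (high-spin) configuration has an unevenly filled e_g set; the Jahn–Teller theorem predicts a tetragonal distortion (typically axial elongation) to lift the degeneracy.
[IrClI(NCS)4]^3-: Each chloride is −1; each iodide is −1; each isothiocyanate is −1; balancing the −3 overall charge requires Ir(III). Group 9 minus oxidation state 3 gives a d⁶ configuration. A 5d ion has a large Δₒ and is invariably low-spin. The d⁶ configuration leaves the e_g set evenly filled (or empty) — no strong Jahn–Teller driving force.

[CrCl3F3]^4-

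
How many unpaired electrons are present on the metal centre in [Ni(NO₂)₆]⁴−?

Each nitro (N-bound nitrite) is −1; balancing the −4 overall charge requires Ni(II).
Group 10 minus oxidation state 2 gives a d⁸ configuration.
In an octahedral field the d⁸ configuration is t₂g⁶e_g² (only one arrangement possible), giving 2 unpaired electrons.

2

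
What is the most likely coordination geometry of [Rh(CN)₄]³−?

Ligand charges: each cyanide is −1. With an overall charge of −3 the rhodium centre must be in the +1 oxidation state.
Rh sits in group 9, so the d-electron count is 9 − 1 = 8.
With 4 monodentate ligands the coordination number is 4.
A 4d d⁸ ion has a large crystal-field splitting; square planar leaves the high-energy d_{x²−y²} orbital empty and maximises CFSE.

square planar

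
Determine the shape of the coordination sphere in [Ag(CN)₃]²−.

Ligand charges: each cyanide is −1. With an overall charge of −2 the silver centre must be in the +1 oxidation state.
Ag sits in group 11, so the d-electron count is 11 − 1 = 10.
With 3 monodentate ligands the coordination number is 3.
Three ligands around a d¹⁰ centre minimise repulsion in a trigonal-planar arrangement.

trigonal planar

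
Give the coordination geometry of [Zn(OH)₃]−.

Ligand charges: each hydroxide is −1. With an overall charge of −1 the zinc centre must be in the +2 oxidation state.
Group 12 minus oxidation state 2 gives a d¹⁰ configuration.
Coordination number: 3.
Three ligands around a d¹⁰ centre minimise repulsion in a trigonal-planar arrangement.

trigonal planar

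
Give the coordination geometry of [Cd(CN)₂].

Summing ligand charges against the 0 overall charge gives an oxidation state of +2 for cadmium.
Group 12 minus oxidation state 2 gives a d¹⁰ configuration.
With 2 monodentate ligands the coordination number is 2.
A d¹⁰ ion with only two ligands adopts a linear arrangement (sp hybridisation; no CFSE preference).

linear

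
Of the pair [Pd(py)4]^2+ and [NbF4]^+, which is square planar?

For [Pd(py)4]^2+: Summing ligand charges against the +2 overall charge gives an oxidation state of +2 for palladium. Pd sits in group 10, so the d-electron count is 10 − 2 = 8. A 4d d⁸ ion has a large crystal-field splitting; square planar leaves the high-energy d_{x²−y²} orbital empty and maximises CFSE. → square planar.
For [NbF4]^+: Ligand charges: each fluoride is −1. With an overall charge of +1 the niobium centre must be in the +5 oxidation state. Group 5 minus oxidation state 5 gives a d⁰ configuration. A d⁰ ion has no crystal-field stabilisation preference between square planar and tetrahedral, so four ligands adopt the sterically favoured tetrahedral geometry. → tetrahedral.

[Pd(py)4]^2+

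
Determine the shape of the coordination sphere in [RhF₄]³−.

Ligand charges: each fluoride is −1. With an overall charge of −3 the rhodium centre must be in the +1 oxidation state.
Rhodium is a group-9 element; Rh(I) is therefore d⁸.
Coordination number: 4.
A 4d d⁸ ion has a large crystal-field splitting; square planar leaves the high-energy d_{x²−y²} orbital empty and maximises CFSE.

square planar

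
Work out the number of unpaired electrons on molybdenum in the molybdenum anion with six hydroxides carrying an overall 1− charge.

1

Ligand charges: each hydroxide is −1. With an overall charge of −1 the molybdenum centre must be in the +5 oxidation state.
Mo sits in group 6, so the d-electron count is 6 − 5 = 1.
In an octahedral field the d¹ configuration is t₂g¹e_g⁰ (only one arrangement possible), giving 1 unpaired electron.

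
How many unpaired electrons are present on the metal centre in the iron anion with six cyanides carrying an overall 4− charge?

Summing ligand charges against the −4 overall charge gives an oxidation state of +2 for iron.
Iron is a group-8 element; Fe(II) is therefore d⁶.
The spin state decides the count: Cyanide is a strong-field ligand (high in the spectrochemical series) for a first-row metal, so the complex is low-spin.
An octahedral low-spin d⁶ ion is t₂g⁶e_g⁰, giving 0 unpaired electrons.

0 unpaired electrons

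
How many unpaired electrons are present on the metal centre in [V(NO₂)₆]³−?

Ligand charges: each nitro (N-bound nitrite) is −1. With an overall charge of −3 the vanadium centre must be in the +3 oxidation state.
V sits in group 5, so the d-electron count is 5 − 3 = 2.
In an octahedral field the d² configuration is t₂g²e_g⁰ (only one arrangement possible), giving 2 unpaired electrons.

2 unpaired electrons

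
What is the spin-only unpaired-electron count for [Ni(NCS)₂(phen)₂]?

2 unpaired electrons

Each isothiocyanate is −1; 1,10-phenanthroline is neutral; balancing the 0 overall charge requires Ni(II).
Group 10 minus oxidation state 2 gives a d⁸ configuration.
Counting donor atoms: 2×isothiocyanate (monodentate) → 2 donors; 2×1,10-phenanthroline (bidentate) → 4 donors. Coordination number = 6.
In an octahedral field the d⁸ configuration is t₂g⁶e_g² (only one arrangement possible), giving 2 unpaired electrons.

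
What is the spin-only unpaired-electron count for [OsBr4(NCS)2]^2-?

2 unpaired electrons

Each bromide is −1; each isothiocyanate is −1; balancing the −2 overall charge requires Os(IV).
Group 8 minus oxidation state 4 gives a d⁴ configuration.
The spin state decides the count: a 5d ion has a large Δₒ and is invariably low-spin.
An octahedral low-spin d⁴ ion is t₂g⁴e_g⁰, giving 2 unpaired electrons.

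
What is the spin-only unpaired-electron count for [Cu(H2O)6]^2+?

1

Summing ligand charges against the +2 overall charge gives an oxidation state of +2 for copper.
Copper is a group-11 element; Cu(II) is therefore d⁹.
In an octahedral field the d⁹ configuration is t₂g⁶e_g³ (only one arrangement possible), giving 1 unpaired electron.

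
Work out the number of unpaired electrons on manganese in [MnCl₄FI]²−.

3

Each chloride is −1; each fluoride is −1; each iodide is −1; balancing the −2 overall charge requires Mn(IV).
Mn sits in group 7, so the d-electron count is 7 − 4 = 3.
In an octahedral field the d³ configuration is t₂g³e_g⁰ (only one arrangement possible), giving 3 unpaired electrons.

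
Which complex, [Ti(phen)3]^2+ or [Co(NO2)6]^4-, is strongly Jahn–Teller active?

[Co(NO2)6]^4-

[Ti(phen)3]^2+: Summing ligand charges against the +2 overall charge gives an oxidation state of +2 for titanium. Ti sits in group 4, so the d-electron count is 4 − 2 = 2. The d² configuration leaves the e_g set evenly filled (or empty) — no strong Jahn–Teller driving force.
[Co(NO2)6]^4-: Summing ligand charges against the −4 overall charge gives an oxidation state of +2 for cobalt. Cobalt is a group-9 element; Co(II) is therefore d⁷. Nitro (N-bound nitrite) is a strong-field ligand (high in the spectrochemical series) for a first-row metal, so the complex is low-spin. The t₂g⁶e_g¹ (low-spin) configuration has an unevenly filled e_g set; the Jahn–Teller theorem predicts a tetragonal distortion (typically axial elongation) to lift the degeneracy.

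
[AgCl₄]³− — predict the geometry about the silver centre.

tetrahedral

Summing ligand charges against the −3 overall charge gives an oxidation state of +1 for silver.
Group 11 minus oxidation state 1 gives a d¹⁰ configuration.
With 4 monodentate ligands the coordination number is 4.
A d¹⁰ ion has no crystal-field stabilisation preference between square planar and tetrahedral, so four ligands adopt the sterically favoured tetrahedral geometry.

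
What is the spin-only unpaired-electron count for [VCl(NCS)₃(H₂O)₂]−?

2

Each chloride is −1; each isothiocyanate is −1; water is neutral; balancing the −1 overall charge requires V(III).
Group 5 minus oxidation state 3 gives a d² configuration.
In an octahedral field the d² configuration is t₂g²e_g⁰ (only one arrangement possible), giving 2 unpaired electrons.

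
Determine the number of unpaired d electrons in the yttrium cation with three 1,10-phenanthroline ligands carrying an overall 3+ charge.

Summing ligand charges against the +3 overall charge gives an oxidation state of +3 for yttrium.
Yttrium is a group-3 element; Y(III) is therefore d⁰.
Counting donor atoms: 3×1,10-phenanthroline (bidentate) → 6 donors. Coordination number = 6.
In an octahedral field the d⁰ configuration is t₂g⁰e_g⁰, giving 0 unpaired electrons.

0 unpaired electrons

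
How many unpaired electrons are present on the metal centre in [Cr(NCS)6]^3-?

3 unpaired electrons

Each isothiocyanate is −1; balancing the −3 overall charge requires Cr(III).
Chromium is a group-6 element; Cr(III) is therefore d³.
In an octahedral field the d³ configuration is t₂g³e_g⁰ (only one arrangement possible), giving 3 unpaired electrons.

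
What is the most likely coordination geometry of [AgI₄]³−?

tetrahedral

Summing ligand charges against the −3 overall charge gives an oxidation state of +1 for silver.
Group 11 minus oxidation state 1 gives a d¹⁰ configuration.
With 4 monodentate ligands the coordination number is 4.
A d¹⁰ ion has no crystal-field stabilisation preference between square planar and tetrahedral, so four ligands adopt the sterically favoured tetrahedral geometry.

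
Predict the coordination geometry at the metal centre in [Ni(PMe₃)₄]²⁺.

Trimethylphosphine is neutral; balancing the +2 overall charge requires Ni(II).
Group 10 minus oxidation state 2 gives a d⁸ configuration.
Coordination number: 4.
Trimethylphosphine is a strong-field ligand (high in the spectrochemical series).
A 3d d⁸ ion with strong-field ligands gains enough CFSE to favour square planar over tetrahedral.

square planar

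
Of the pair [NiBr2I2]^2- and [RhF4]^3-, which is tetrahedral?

For [NiBr2I2]^2-: Ligand charges: each bromide is −1; each iodide is −1. With an overall charge of −2 the nickel centre must be in the +2 oxidation state. Group 10 minus oxidation state 2 gives a d⁸ configuration. Bromide and iodide are weak-field ligands. With weak-field ligands the CFSE gain from square planar is small, so a 3d d⁸ ion takes the sterically preferred tetrahedral geometry. → tetrahedral.
For [RhF4]^3-: Ligand charges: each fluoride is −1. With an overall charge of −3 the rhodium centre must be in the +1 oxidation state. Group 9 minus oxidation state 1 gives a d⁸ configuration. A 4d d⁸ ion has a large crystal-field splitting; square planar leaves the high-energy d_{x²−y²} orbital empty and maximises CFSE. → square planar.

[NiBr2I2]^2-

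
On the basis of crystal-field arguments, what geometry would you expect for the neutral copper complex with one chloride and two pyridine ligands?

trigonal planar

Ligand charges: each chloride is −1; pyridine is neutral. With an overall charge of 0 the copper centre must be in the +1 oxidation state.
Copper is a group-11 element; Cu(I) is therefore d¹⁰.
With 3 monodentate ligands the coordination number is 3.
Three ligands around a d¹⁰ centre minimise repulsion in a trigonal-planar arrangement.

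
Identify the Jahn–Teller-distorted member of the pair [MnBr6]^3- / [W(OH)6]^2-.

[MnBr6]^3-: Each bromide is −1; balancing the −3 overall charge requires Mn(III). Group 7 minus oxidation state 3 gives a d⁴ configuration. Bromide is a weak-field ligand for a first-row metal, so the complex is high-spin. The t₂g³e_g¹ (high-spin) configuration has an unevenly filled e_g set; the Jahn–Teller theorem predicts a tetragonal distortion (typically axial elongation) to lift the degeneracy.
[W(OH)6]^2-: Summing ligand charges against the −2 overall charge gives an oxidation state of +4 for tungsten. Group 6 minus oxidation state 4 gives a d² configuration. The d² configuration leaves the e_g set evenly filled (or empty) — no strong Jahn–Teller driving force.

[MnBr6]^3-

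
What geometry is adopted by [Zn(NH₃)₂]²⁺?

Ammonia is neutral; balancing the +2 overall charge requires Zn(II).
Zn sits in group 12, so the d-electron count is 12 − 2 = 10.
Coordination number: 2.
A d¹⁰ ion with only two ligands adopts a linear arrangement (sp hybridisation; no CFSE preference).

linear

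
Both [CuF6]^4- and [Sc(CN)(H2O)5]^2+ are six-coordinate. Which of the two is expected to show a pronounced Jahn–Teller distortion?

[CuF6]^4-

[CuF6]^4-: Ligand charges: each fluoride is −1. With an overall charge of −4 the copper centre must be in the +2 oxidation state. Group 11 minus oxidation state 2 gives a d⁹ configuration. The t₂g⁶e_g³ configuration has an unevenly filled e_g set; the Jahn–Teller theorem predicts a tetragonal distortion (typically axial elongation) to lift the degeneracy.
[Sc(CN)(H2O)5]^2+: Summing ligand charges against the +2 overall charge gives an oxidation state of +3 for scandium. Group 3 minus oxidation state 3 gives a d⁰ configuration. The d⁰ configuration leaves the e_g set evenly filled (or empty) — no strong Jahn–Teller driving force.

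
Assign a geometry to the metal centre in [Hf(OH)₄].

tetrahedral

Each hydroxide is −1; balancing the 0 overall charge requires Hf(IV).
Hafnium is a group-4 element; Hf(IV) is therefore d⁰.
Coordination number: 4.
A d⁰ ion has no crystal-field stabilisation preference between square planar and tetrahedral, so four ligands adopt the sterically favoured tetrahedral geometry.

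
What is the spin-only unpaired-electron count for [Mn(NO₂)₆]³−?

Each nitro (N-bound nitrite) is −1; balancing the −3 overall charge requires Mn(III).
Mn sits in group 7, so the d-electron count is 7 − 3 = 4.
The spin state decides the count: Nitro (N-bound nitrite) is a strong-field ligand (high in the spectrochemical series) for a first-row metal, so the complex is low-spin.
An octahedral low-spin d⁴ ion is t₂g⁴e_g⁰, giving 2 unpaired electrons.

2 unpaired electrons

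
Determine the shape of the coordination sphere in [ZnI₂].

Summing ligand charges against the 0 overall charge gives an oxidation state of +2 for zinc.
Group 12 minus oxidation state 2 gives a d¹⁰ configuration.
With 2 monodentate ligands the coordination number is 2.
A d¹⁰ ion with only two ligands adopts a linear arrangement (sp hybridisation; no CFSE preference).

linear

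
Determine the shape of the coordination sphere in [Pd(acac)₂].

square planar

Summing ligand charges against the 0 overall charge gives an oxidation state of +2 for palladium.
Pd sits in group 10, so the d-electron count is 10 − 2 = 8.
Counting donor atoms: 2×acetylacetonate (bidentate) → 4 donors. Coordination number = 4.
A 4d d⁸ ion has a large crystal-field splitting; square planar leaves the high-energy d_{x²−y²} orbital empty and maximises CFSE.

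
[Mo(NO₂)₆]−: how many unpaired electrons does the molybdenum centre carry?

1

Ligand charges: each nitro (N-bound nitrite) is −1. With an overall charge of −1 the molybdenum centre must be in the +5 oxidation state.
Mo sits in group 6, so the d-electron count is 6 − 5 = 1.
In an octahedral field the d¹ configuration is t₂g¹e_g⁰ (only one arrangement possible), giving 1 unpaired electron.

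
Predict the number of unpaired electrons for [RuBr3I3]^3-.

1 unpaired electron

Summing ligand charges against the −3 overall charge gives an oxidation state of +3 for ruthenium.
Ruthenium is a group-8 element; Ru(III) is therefore d⁵.
The spin state decides the count: a 4d ion has a large Δₒ and is invariably low-spin.
An octahedral low-spin d⁵ ion is t₂g⁵e_g⁰, giving 1 unpaired electron.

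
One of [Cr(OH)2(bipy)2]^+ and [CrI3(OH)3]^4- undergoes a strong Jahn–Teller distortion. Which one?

[CrI3(OH)3]^4-

[Cr(OH)2(bipy)2]^+: Summing ligand charges against the +1 overall charge gives an oxidation state of +3 for chromium. Chromium is a group-6 element; Cr(III) is therefore d³. The d³ configuration leaves the e_g set evenly filled (or empty) — no strong Jahn–Teller driving force.
[CrI3(OH)3]^4-: Ligand charges: each iodide is −1; each hydroxide is −1. With an overall charge of −4 the chromium centre must be in the +2 oxidation state. Group 6 minus oxidation state 2 gives a d⁴ configuration. Hydroxide and iodide are weak-field ligands for a first-row metal, so the complex is high-spin. The t₂g³e_g¹ (high-spin) configuration has an unevenly filled e_g set; the Jahn–Teller theorem predicts a tetragonal distortion (typically axial elongation) to lift the degeneracy.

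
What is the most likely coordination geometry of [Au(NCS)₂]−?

Summing ligand charges against the −1 overall charge gives an oxidation state of +1 for gold.
Au sits in group 11, so the d-electron count is 11 − 1 = 10.
With 2 monodentate ligands the coordination number is 2.
A d¹⁰ ion with only two ligands adopts a linear arrangement (sp hybridisation; no CFSE preference).

linear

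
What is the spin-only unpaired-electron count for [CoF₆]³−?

Summing ligand charges against the −3 overall charge gives an oxidation state of +3 for cobalt.
Cobalt is a group-9 element; Co(III) is therefore d⁶.
The spin state decides the count: fluoride is the one ligand weak enough to leave Co(III) high-spin — [CoF₆]³⁻ is the classic exception.
An octahedral high-spin d⁶ ion is t₂g⁴e_g², giving 4 unpaired electrons.

4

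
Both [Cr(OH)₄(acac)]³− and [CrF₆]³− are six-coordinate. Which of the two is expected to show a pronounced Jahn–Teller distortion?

[Cr(OH)₄(acac)]³−: Each hydroxide is −1; each acetylacetonate is −1; balancing the −3 overall charge requires Cr(II). Group 6 minus oxidation state 2 gives a d⁴ configuration. Acetylacetonate and hydroxide are weak-field ligands for a first-row metal, so the complex is high-spin. The t₂g³e_g¹ (high-spin) configuration has an unevenly filled e_g set; the Jahn–Teller theorem predicts a tetragonal distortion (typically axial elongation) to lift the degeneracy.
[CrF₆]³−: Ligand charges: each fluoride is −1. With an overall charge of −3 the chromium centre must be in the +3 oxidation state. Chromium is a group-6 element; Cr(III) is therefore d³. The d³ configuration leaves the e_g set evenly filled (or empty) — no strong Jahn–Teller driving force.

[Cr(OH)₄(acac)]³−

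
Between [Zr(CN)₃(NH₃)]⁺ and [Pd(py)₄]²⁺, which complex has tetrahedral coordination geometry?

[Zr(CN)₃(NH₃)]⁺

For [Zr(CN)₃(NH₃)]⁺: Each cyanide is −1; ammonia is neutral; balancing the +1 overall charge requires Zr(IV). Zirconium is a group-4 element; Zr(IV) is therefore d⁰. A d⁰ ion has no crystal-field stabilisation preference between square planar and tetrahedral, so four ligands adopt the sterically favoured tetrahedral geometry. → tetrahedral.
For [Pd(py)₄]²⁺: Ligand charges: pyridine is neutral. With an overall charge of +2 the palladium centre must be in the +2 oxidation state. Pd sits in group 10, so the d-electron count is 10 − 2 = 8. A 4d d⁸ ion has a large crystal-field splitting; square planar leaves the high-energy d_{x²−y²} orbital empty and maximises CFSE. → square planar.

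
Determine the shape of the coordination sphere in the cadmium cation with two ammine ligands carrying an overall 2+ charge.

linear

Ligand charges: ammonia is neutral. With an overall charge of +2 the cadmium centre must be in the +2 oxidation state.
Cadmium is a group-12 element; Cd(II) is therefore d¹⁰.
With 2 monodentate ligands the coordination number is 2.
A d¹⁰ ion with only two ligands adopts a linear arrangement (sp hybridisation; no CFSE preference).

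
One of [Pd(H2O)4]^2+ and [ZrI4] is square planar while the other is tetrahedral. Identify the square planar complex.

For [Pd(H2O)4]^2+: Water is neutral; balancing the +2 overall charge requires Pd(II). Pd sits in group 10, so the d-electron count is 10 − 2 = 8. A 4d d⁸ ion has a large crystal-field splitting; square planar leaves the high-energy d_{x²−y²} orbital empty and maximises CFSE. → square planar.
For [ZrI4]: Ligand charges: each iodide is −1. With an overall charge of 0 the zirconium centre must be in the +4 oxidation state. Group 4 minus oxidation state 4 gives a d⁰ configuration. A d⁰ ion has no crystal-field stabilisation preference between square planar and tetrahedral, so four ligands adopt the sterically favoured tetrahedral geometry. → tetrahedral.

[Pd(H2O)4]^2+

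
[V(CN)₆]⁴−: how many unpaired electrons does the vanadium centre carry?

Summing ligand charges against the −4 overall charge gives an oxidation state of +2 for vanadium.
Group 5 minus oxidation state 2 gives a d³ configuration.
In an octahedral field the d³ configuration is t₂g³e_g⁰ (only one arrangement possible), giving 3 unpaired electrons.

3 unpaired electrons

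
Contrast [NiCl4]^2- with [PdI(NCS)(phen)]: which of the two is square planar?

For [NiCl4]^2-: Summing ligand charges against the −2 overall charge gives an oxidation state of +2 for nickel. Group 10 minus oxidation state 2 gives a d⁸ configuration. Chloride is a weak-field ligand. With weak-field ligands the CFSE gain from square planar is small, so a 3d d⁸ ion takes the sterically preferred tetrahedral geometry. → tetrahedral.
For [PdI(NCS)(phen)]: Ligand charges: each iodide is −1; each isothiocyanate is −1; 1,10-phenanthroline is neutral. With an overall charge of 0 the palladium centre must be in the +2 oxidation state. Pd sits in group 10, so the d-electron count is 10 − 2 = 8. A 4d d⁸ ion has a large crystal-field splitting; square planar leaves the high-energy d_{x²−y²} orbital empty and maximises CFSE. → square planar.

[PdI(NCS)(phen)]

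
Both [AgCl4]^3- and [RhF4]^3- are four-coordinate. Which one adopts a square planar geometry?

For [AgCl4]^3-: Ligand charges: each chloride is −1. With an overall charge of −3 the silver centre must be in the +1 oxidation state. Ag sits in group 11, so the d-electron count is 11 − 1 = 10. A d¹⁰ ion has no crystal-field stabilisation preference between square planar and tetrahedral, so four ligands adopt the sterically favoured tetrahedral geometry. → tetrahedral.
For [RhF4]^3-: Ligand charges: each fluoride is −1. With an overall charge of −3 the rhodium centre must be in the +1 oxidation state. Rh sits in group 9, so the d-electron count is 9 − 1 = 8. A 4d d⁸ ion has a large crystal-field splitting; square planar leaves the high-energy d_{x²−y²} orbital empty and maximises CFSE. → square planar.

[RhF4]^3-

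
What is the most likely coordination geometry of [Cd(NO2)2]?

Each nitro (N-bound nitrite) is −1; balancing the 0 overall charge requires Cd(II).
Cd sits in group 12, so the d-electron count is 12 − 2 = 10.
With 2 monodentate ligands the coordination number is 2.
A d¹⁰ ion with only two ligands adopts a linear arrangement (sp hybridisation; no CFSE preference).

linear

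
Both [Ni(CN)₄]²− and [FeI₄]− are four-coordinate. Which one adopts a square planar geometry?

For [Ni(CN)₄]²−: Summing ligand charges against the −2 overall charge gives an oxidation state of +2 for nickel. Nickel is a group-10 element; Ni(II) is therefore d⁸. Cyanide is a strong-field ligand (high in the spectrochemical series). A 3d d⁸ ion with strong-field ligands gains enough CFSE to favour square planar over tetrahedral. → square planar.
For [FeI₄]−: Each iodide is −1; balancing the −1 overall charge requires Fe(III). Iron is a group-8 element; Fe(III) is therefore d⁵. A high-spin d⁵ ion has zero CFSE in either geometry, so four ligands adopt the sterically favoured tetrahedral geometry. → tetrahedral.

[Ni(CN)₄]²−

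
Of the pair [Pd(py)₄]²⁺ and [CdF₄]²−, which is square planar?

For [Pd(py)₄]²⁺: Summing ligand charges against the +2 overall charge gives an oxidation state of +2 for palladium. Group 10 minus oxidation state 2 gives a d⁸ configuration. A 4d d⁸ ion has a large crystal-field splitting; square planar leaves the high-energy d_{x²−y²} orbital empty and maximises CFSE. → square planar.
For [CdF₄]²−: Ligand charges: each fluoride is −1. With an overall charge of −2 the cadmium centre must be in the +2 oxidation state. Cd sits in group 12, so the d-electron count is 12 − 2 = 10. A d¹⁰ ion has no crystal-field stabilisation preference between square planar and tetrahedral, so four ligands adopt the sterically favoured tetrahedral geometry. → tetrahedral.

[Pd(py)₄]²⁺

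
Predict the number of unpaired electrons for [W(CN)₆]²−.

2

Summing ligand charges against the −2 overall charge gives an oxidation state of +4 for tungsten.
W sits in group 6, so the d-electron count is 6 − 4 = 2.
In an octahedral field the d² configuration is t₂g²e_g⁰ (only one arrangement possible), giving 2 unpaired electrons.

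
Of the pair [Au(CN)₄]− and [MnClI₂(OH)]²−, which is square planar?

For [Au(CN)₄]−: Summing ligand charges against the −1 overall charge gives an oxidation state of +3 for gold. Group 11 minus oxidation state 3 gives a d⁸ configuration. A 5d d⁸ ion has a large crystal-field splitting; square planar leaves the high-energy d_{x²−y²} orbital empty and maximises CFSE. → square planar.
For [MnClI₂(OH)]²−: Ligand charges: each chloride is −1; each iodide is −1; each hydroxide is −1. With an overall charge of −2 the manganese centre must be in the +2 oxidation state. Mn sits in group 7, so the d-electron count is 7 − 2 = 5. A high-spin d⁵ ion has zero CFSE in either geometry, so four ligands adopt the sterically favoured tetrahedral geometry. → tetrahedral.

[Au(CN)₄]−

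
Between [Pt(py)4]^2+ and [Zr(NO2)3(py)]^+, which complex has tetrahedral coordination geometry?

[Zr(NO2)3(py)]^+

For [Pt(py)4]^2+: Ligand charges: pyridine is neutral. With an overall charge of +2 the platinum centre must be in the +2 oxidation state. Pt sits in group 10, so the d-electron count is 10 − 2 = 8. A 5d d⁸ ion has a large crystal-field splitting; square planar leaves the high-energy d_{x²−y²} orbital empty and maximises CFSE. → square planar.
For [Zr(NO2)3(py)]^+: Summing ligand charges against the +1 overall charge gives an oxidation state of +4 for zirconium. Zirconium is a group-4 element; Zr(IV) is therefore d⁰. A d⁰ ion has no crystal-field stabilisation preference between square planar and tetrahedral, so four ligands adopt the sterically favoured tetrahedral geometry. → tetrahedral.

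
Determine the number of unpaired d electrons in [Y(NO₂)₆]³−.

Summing ligand charges against the −3 overall charge gives an oxidation state of +3 for yttrium.
Yttrium is a group-3 element; Y(III) is therefore d⁰.
In an octahedral field the d⁰ configuration is t₂g⁰e_g⁰, giving 0 unpaired electrons.

0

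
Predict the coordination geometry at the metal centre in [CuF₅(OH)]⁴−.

octahedral

Ligand charges: each fluoride is −1; each hydroxide is −1. With an overall charge of −4 the copper centre must be in the +2 oxidation state.
Group 11 minus oxidation state 2 gives a d⁹ configuration.
Coordination number: 6.
Six donors around a single metal centre give an octahedral coordination sphere.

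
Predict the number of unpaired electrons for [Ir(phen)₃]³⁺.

1,10-phenanthroline is neutral; balancing the +3 overall charge requires Ir(III).
Ir sits in group 9, so the d-electron count is 9 − 3 = 6.
Counting donor atoms: 3×1,10-phenanthroline (bidentate) → 6 donors. Coordination number = 6.
The spin state decides the count: a 5d ion has a large Δₒ and is invariably low-spin.
An octahedral low-spin d⁶ ion is t₂g⁶e_g⁰, giving 0 unpaired electrons.

0 unpaired electrons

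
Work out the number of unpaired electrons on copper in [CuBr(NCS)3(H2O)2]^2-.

Summing ligand charges against the −2 overall charge gives an oxidation state of +2 for copper.
Group 11 minus oxidation state 2 gives a d⁹ configuration.
In an octahedral field the d⁹ configuration is t₂g⁶e_g³ (only one arrangement possible), giving 1 unpaired electron.

1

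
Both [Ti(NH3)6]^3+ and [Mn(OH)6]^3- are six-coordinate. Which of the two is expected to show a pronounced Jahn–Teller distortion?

[Ti(NH3)6]^3+: Summing ligand charges against the +3 overall charge gives an oxidation state of +3 for titanium. Group 4 minus oxidation state 3 gives a d¹ configuration. The d¹ configuration leaves the e_g set evenly filled (or empty) — no strong Jahn–Teller driving force.
[Mn(OH)6]^3-: Ligand charges: each hydroxide is −1. With an overall charge of −3 the manganese centre must be in the +3 oxidation state. Mn sits in group 7, so the d-electron count is 7 − 3 = 4. Hydroxide is a weak-field ligand for a first-row metal, so the complex is high-spin. The t₂g³e_g¹ (high-spin) configuration has an unevenly filled e_g set; the Jahn–Teller theorem predicts a tetragonal distortion (typically axial elongation) to lift the degeneracy.

[Mn(OH)6]^3-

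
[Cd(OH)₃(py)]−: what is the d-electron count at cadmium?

Ligand charges: each hydroxide is −1; pyridine is neutral. With an overall charge of −1 the cadmium centre must be in the +2 oxidation state.
Cadmium is a group-12 element; Cd(II) is therefore d¹⁰.

d10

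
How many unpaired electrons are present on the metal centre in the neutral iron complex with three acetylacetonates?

5 unpaired electrons

Summing ligand charges against the 0 overall charge gives an oxidation state of +3 for iron.
Fe sits in group 8, so the d-electron count is 8 − 3 = 5.
Counting donor atoms: 3×acetylacetonate (bidentate) → 6 donors. Coordination number = 6.
The spin state decides the count: Acetylacetonate is a weak-field ligand for a first-row metal, so the complex is high-spin.
An octahedral high-spin d⁵ ion is t₂g³e_g², giving 5 unpaired electrons.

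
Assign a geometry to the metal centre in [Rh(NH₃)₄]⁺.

Summing ligand charges against the +1 overall charge gives an oxidation state of +1 for rhodium.
Rh sits in group 9, so the d-electron count is 9 − 1 = 8.
Coordination number: 4.
A 4d d⁸ ion has a large crystal-field splitting; square planar leaves the high-energy d_{x²−y²} orbital empty and maximises CFSE.

square planar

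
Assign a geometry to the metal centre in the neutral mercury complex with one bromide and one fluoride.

Summing ligand charges against the 0 overall charge gives an oxidation state of +2 for mercury.
Hg sits in group 12, so the d-electron count is 12 − 2 = 10.
With 2 monodentate ligands the coordination number is 2.
A d¹⁰ ion with only two ligands adopts a linear arrangement (sp hybridisation; no CFSE preference).

linear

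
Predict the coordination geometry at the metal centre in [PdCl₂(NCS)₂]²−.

Summing ligand charges against the −2 overall charge gives an oxidation state of +2 for palladium.
Palladium is a group-10 element; Pd(II) is therefore d⁸.
With 4 monodentate ligands the coordination number is 4.
A 4d d⁸ ion has a large crystal-field splitting; square planar leaves the high-energy d_{x²−y²} orbital empty and maximises CFSE.

square planar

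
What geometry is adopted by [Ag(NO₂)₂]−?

Summing ligand charges against the −1 overall charge gives an oxidation state of +1 for silver.
Ag sits in group 11, so the d-electron count is 11 − 1 = 10.
Coordination number: 2.
A d¹⁰ ion with only two ligands adopts a linear arrangement (sp hybridisation; no CFSE preference).

linear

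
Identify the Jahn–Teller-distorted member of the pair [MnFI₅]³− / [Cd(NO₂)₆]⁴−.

[MnFI₅]³−

[MnFI₅]³−: Each fluoride is −1; each iodide is −1; balancing the −3 overall charge requires Mn(III). Mn sits in group 7, so the d-electron count is 7 − 3 = 4. Fluoride and iodide are weak-field ligands for a first-row metal, so the complex is high-spin. The t₂g³e_g¹ (high-spin) configuration has an unevenly filled e_g set; the Jahn–Teller theorem predicts a tetragonal distortion (typically axial elongation) to lift the degeneracy.
[Cd(NO₂)₆]⁴−: Each nitro (N-bound nitrite) is −1; balancing the −4 overall charge requires Cd(II). Group 12 minus oxidation state 2 gives a d¹⁰ configuration. The d¹⁰ configuration leaves the e_g set evenly filled (or empty) — no strong Jahn–Teller driving force.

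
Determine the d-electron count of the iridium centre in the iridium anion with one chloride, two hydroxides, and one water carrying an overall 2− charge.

Summing ligand charges against the −2 overall charge gives an oxidation state of +1 for iridium.
Group 9 minus oxidation state 1 gives a d⁸ configuration.

d8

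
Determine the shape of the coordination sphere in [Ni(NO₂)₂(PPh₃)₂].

square planar

Each nitro (N-bound nitrite) is −1; triphenylphosphine is neutral; balancing the 0 overall charge requires Ni(II).
Group 10 minus oxidation state 2 gives a d⁸ configuration.
With 4 monodentate ligands the coordination number is 4.
Nitro (N-bound nitrite) and triphenylphosphine are strong-field ligands (high in the spectrochemical series).
A 3d d⁸ ion with strong-field ligands gains enough CFSE to favour square planar over tetrahedral.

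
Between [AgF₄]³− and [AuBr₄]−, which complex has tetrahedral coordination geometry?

[AgF₄]³−

For [AgF₄]³−: Each fluoride is −1; balancing the −3 overall charge requires Ag(I). Group 11 minus oxidation state 1 gives a d¹⁰ configuration. A d¹⁰ ion has no crystal-field stabilisation preference between square planar and tetrahedral, so four ligands adopt the sterically favoured tetrahedral geometry. → tetrahedral.
For [AuBr₄]−: Ligand charges: each bromide is −1. With an overall charge of −1 the gold centre must be in the +3 oxidation state. Group 11 minus oxidation state 3 gives a d⁸ configuration. A 5d d⁸ ion has a large crystal-field splitting; square planar leaves the high-energy d_{x²−y²} orbital empty and maximises CFSE. → square planar.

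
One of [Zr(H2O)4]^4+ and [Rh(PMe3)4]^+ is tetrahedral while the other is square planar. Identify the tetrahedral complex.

[Zr(H2O)4]^4+

For [Zr(H2O)4]^4+: Water is neutral; balancing the +4 overall charge requires Zr(IV). Zr sits in group 4, so the d-electron count is 4 − 4 = 0. A d⁰ ion has no crystal-field stabilisation preference between square planar and tetrahedral, so four ligands adopt the sterically favoured tetrahedral geometry. → tetrahedral.
For [Rh(PMe3)4]^+: Summing ligand charges against the +1 overall charge gives an oxidation state of +1 for rhodium. Rh sits in group 9, so the d-electron count is 9 − 1 = 8. A 4d d⁸ ion has a large crystal-field splitting; square planar leaves the high-energy d_{x²−y²} orbital empty and maximises CFSE. → square planar.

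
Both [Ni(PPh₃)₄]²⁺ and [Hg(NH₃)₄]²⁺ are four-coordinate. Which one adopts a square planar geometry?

For [Ni(PPh₃)₄]²⁺: Triphenylphosphine is neutral; balancing the +2 overall charge requires Ni(II). Group 10 minus oxidation state 2 gives a d⁸ configuration. Triphenylphosphine is a strong-field ligand (high in the spectrochemical series). A 3d d⁸ ion with strong-field ligands gains enough CFSE to favour square planar over tetrahedral. → square planar.
For [Hg(NH₃)₄]²⁺: Ammonia is neutral; balancing the +2 overall charge requires Hg(II). Hg sits in group 12, so the d-electron count is 12 − 2 = 10. A d¹⁰ ion has no crystal-field stabilisation preference between square planar and tetrahedral, so four ligands adopt the sterically favoured tetrahedral geometry. → tetrahedral.

[Ni(PPh₃)₄]²⁺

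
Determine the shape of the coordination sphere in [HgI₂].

linear

Each iodide is −1; balancing the 0 overall charge requires Hg(II).
Group 12 minus oxidation state 2 gives a d¹⁰ configuration.
Coordination number: 2.
A d¹⁰ ion with only two ligands adopts a linear arrangement (sp hybridisation; no CFSE preference).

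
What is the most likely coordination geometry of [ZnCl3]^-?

trigonal planar

Ligand charges: each chloride is −1. With an overall charge of −1 the zinc centre must be in the +2 oxidation state.
Zn sits in group 12, so the d-electron count is 12 − 2 = 10.
Coordination number: 3.
Three ligands around a d¹⁰ centre minimise repulsion in a trigonal-planar arrangement.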